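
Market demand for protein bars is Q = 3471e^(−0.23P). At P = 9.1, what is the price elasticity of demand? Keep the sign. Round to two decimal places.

At P = 9.1, Q = 428.032.
dQ/dP = −0.23·3471e^(−0.23P) = −0.23Q = -98.447.
ε = (dQ/dP)(P/Q) = (-98.447)(9.1/428.032).

-2.09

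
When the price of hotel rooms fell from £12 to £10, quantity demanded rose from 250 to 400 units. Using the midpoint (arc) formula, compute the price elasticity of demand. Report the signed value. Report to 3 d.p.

-2.538

ΔQ = 400 − 250 = 150; ΔP = 10 − 12 = -2.
Midpoints: P̄ = 11.00, Q̄ = 325.0.
ε = (ΔQ/ΔP)(P̄/Q̄) = (150/-2)(11.00/325.0).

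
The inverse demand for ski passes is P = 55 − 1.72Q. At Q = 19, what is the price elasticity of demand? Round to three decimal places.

-0.683

At Q = 19, P = 55 − 1.72(19) = 22.32.
dP/dQ = −1.72, so dQ/dP = 1/(−1.72) = -0.581.
ε = (dQ/dP)(P/Q) = (-0.581)(22.32/19).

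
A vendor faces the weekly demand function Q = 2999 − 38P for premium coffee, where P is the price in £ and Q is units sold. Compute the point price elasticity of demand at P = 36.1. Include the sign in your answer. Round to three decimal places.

At P = 36.1, Q = 1627.200.
dQ/dP = −38.
ε = (dQ/dP)(P/Q) = (-38)(36.1/1627.200).

-0.843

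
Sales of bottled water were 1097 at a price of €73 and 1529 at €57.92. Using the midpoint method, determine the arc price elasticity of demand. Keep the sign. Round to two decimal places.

-1.43

ΔQ = 1529 − 1097 = 432; ΔP = 57.92 − 73 = -15.08.
Midpoints: P̄ = 65.46, Q̄ = 1313.0.
ε = (ΔQ/ΔP)(P̄/Q̄) = (432/-15.08)(65.46/1313.0).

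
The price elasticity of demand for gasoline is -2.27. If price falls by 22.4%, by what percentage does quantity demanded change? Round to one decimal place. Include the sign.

%ΔQ ≈ ε × %ΔP = (-2.27)(-22.4%) = 50.85%.

50.8%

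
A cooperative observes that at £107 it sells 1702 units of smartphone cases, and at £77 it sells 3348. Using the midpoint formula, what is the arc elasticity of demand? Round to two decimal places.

-2.00

ΔQ = 3348 − 1702 = 1646; ΔP = 77 − 107 = -30.
Midpoints: P̄ = 92.00, Q̄ = 2525.0.
ε = (ΔQ/ΔP)(P̄/Q̄) = (1646/-30)(92.00/2525.0).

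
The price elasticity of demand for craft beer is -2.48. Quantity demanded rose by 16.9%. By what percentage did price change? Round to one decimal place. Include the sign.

%ΔP ≈ %ΔQ / ε = (16.9%)/(-2.48) = -6.81%.

-6.8%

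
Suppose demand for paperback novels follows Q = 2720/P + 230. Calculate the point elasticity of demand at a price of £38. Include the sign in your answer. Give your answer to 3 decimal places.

-0.237

At P = 38, Q = 301.579.
dQ/dP = −2720/P² = -1.884.
ε = (dQ/dP)(P/Q) = (-1.884)(38/301.579).
|ε| < 1, so demand is inelastic at this price.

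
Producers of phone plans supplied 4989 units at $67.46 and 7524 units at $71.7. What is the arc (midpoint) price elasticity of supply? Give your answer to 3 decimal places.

6.649

ΔQ = 7524 − 4989 = 2535; ΔP = 71.7 − 67.46 = 4.24.
Midpoints: P̄ = 69.58, Q̄ = 6256.5.
ε_s = (ΔQ/ΔP)(P̄/Q̄) = (2535/4.24)(69.58/6256.5).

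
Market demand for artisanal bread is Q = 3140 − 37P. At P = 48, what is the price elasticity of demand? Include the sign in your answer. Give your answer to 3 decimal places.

At P = 48, Q = 1364.
dQ/dP = −37.
ε = (dQ/dP)(P/Q) = (-37)(48/1364).
|ε| > 1, so demand is elastic at this price.

-1.302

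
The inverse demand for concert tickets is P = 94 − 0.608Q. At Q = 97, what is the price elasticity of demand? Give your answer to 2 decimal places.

-0.59

At Q = 97, P = 94 − 0.608(97) = 35.02.
dP/dQ = −0.608, so dQ/dP = 1/(−0.608) = -1.645.
ε = (dQ/dP)(P/Q) = (-1.645)(35.02/97).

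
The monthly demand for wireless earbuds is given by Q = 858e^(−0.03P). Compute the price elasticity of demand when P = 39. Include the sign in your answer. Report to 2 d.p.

-1.17

At P = 39, Q = 266.295.
dQ/dP = −0.03·858e^(−0.03P) = −0.03Q = -7.989.
ε = (dQ/dP)(P/Q) = (-7.989)(39/266.295).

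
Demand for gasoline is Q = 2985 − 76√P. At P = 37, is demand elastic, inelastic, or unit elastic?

Q = 2522.710, dQ/dP = -6.247.
ε = (dQ/dP)(P/Q) ≈ -0.092.
|ε| = 0.09 < 1.

inelastic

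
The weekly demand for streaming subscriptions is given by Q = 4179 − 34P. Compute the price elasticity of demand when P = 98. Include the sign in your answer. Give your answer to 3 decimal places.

-3.934

At P = 98, Q = 847.
dQ/dP = −34.
ε = (dQ/dP)(P/Q) = (-34)(98/847).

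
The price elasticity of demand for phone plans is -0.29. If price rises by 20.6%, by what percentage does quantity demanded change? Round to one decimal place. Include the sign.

-6.0%

%ΔQ ≈ ε × %ΔP = (-0.29)(20.6%) = -5.97%.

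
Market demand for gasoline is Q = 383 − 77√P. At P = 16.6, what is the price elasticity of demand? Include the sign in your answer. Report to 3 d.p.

-2.264

At P = 16.6, Q = 69.278.
dQ/dP = −77/(2√P) = -9.449.
ε = (dQ/dP)(P/Q) = (-9.449)(16.6/69.278).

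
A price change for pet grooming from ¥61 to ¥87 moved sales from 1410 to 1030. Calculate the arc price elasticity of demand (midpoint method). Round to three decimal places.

ΔQ = 1030 − 1410 = -380; ΔP = 87 − 61 = 26.
Midpoints: P̄ = 74.00, Q̄ = 1220.0.
ε = (ΔQ/ΔP)(P̄/Q̄) = (-380/26)(74.00/1220.0).

-0.887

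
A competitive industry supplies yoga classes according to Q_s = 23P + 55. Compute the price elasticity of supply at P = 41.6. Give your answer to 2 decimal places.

At P = 41.6, Q_s = 1011.80.
dQ_s/dP = 23.
ε_s = (dQ_s/dP)(P/Q_s) = (23)(41.6/1011.80).

0.95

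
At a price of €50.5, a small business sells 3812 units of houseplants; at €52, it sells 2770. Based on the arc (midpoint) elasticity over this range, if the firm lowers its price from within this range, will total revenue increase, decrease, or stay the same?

Arc ε = (-1042/1.5)(51.25/3291.0) ≈ -10.818.
|ε| = 10.82 > 1, so demand is elastic. A price cut therefore raises total revenue.

increase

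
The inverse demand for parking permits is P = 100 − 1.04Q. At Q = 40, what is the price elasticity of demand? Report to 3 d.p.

-1.404

At Q = 40, P = 100 − 1.04(40) = 58.40.
dP/dQ = −1.04, so dQ/dP = 1/(−1.04) = -0.962.
ε = (dQ/dP)(P/Q) = (-0.962)(58.40/40).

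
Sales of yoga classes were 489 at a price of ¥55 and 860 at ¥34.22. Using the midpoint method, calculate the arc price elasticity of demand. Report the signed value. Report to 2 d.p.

-1.18

ΔQ = 860 − 489 = 371; ΔP = 34.22 − 55 = -20.78.
Midpoints: P̄ = 44.61, Q̄ = 674.5.
ε = (ΔQ/ΔP)(P̄/Q̄) = (371/-20.78)(44.61/674.5).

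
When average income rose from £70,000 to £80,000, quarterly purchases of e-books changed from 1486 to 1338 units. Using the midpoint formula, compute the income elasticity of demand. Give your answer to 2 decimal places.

ΔQ = -148, ΔI = 10000. Midpoints: Ī = 75,000, Q̄ = 1412.0.
ε_I = (ΔQ/ΔI)(Ī/Q̄) = (-148/10000)(75000/1412.0).
ε_I < 0, so the good is inferior.

-0.79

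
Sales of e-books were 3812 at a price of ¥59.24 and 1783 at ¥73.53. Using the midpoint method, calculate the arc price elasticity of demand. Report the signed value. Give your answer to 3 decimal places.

-3.369

ΔQ = 1783 − 3812 = -2029; ΔP = 73.53 − 59.24 = 14.29.
Midpoints: P̄ = 66.39, Q̄ = 2797.5.
ε = (ΔQ/ΔP)(P̄/Q̄) = (-2029/14.29)(66.39/2797.5).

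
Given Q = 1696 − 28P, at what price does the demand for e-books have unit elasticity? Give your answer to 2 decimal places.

30.29

For linear demand Q = a − bP, ε = −bP/(a − bP). |ε| = 1 when bP = a − bP, i.e. P = a/(2b).
P = 1696/(2·28) = 1696/56 = 30.2857.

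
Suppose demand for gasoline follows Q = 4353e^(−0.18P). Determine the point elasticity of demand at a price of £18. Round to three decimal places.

At P = 18, Q = 170.480.
dQ/dP = −0.18·4353e^(−0.18P) = −0.18Q = -30.686.
ε = (dQ/dP)(P/Q) = (-30.686)(18/170.480).

-3.240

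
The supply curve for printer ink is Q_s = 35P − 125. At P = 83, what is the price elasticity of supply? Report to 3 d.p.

At P = 83, Q_s = 2780.
dQ_s/dP = 35.
ε_s = (dQ_s/dP)(P/Q_s) = (35)(83/2780).

1.045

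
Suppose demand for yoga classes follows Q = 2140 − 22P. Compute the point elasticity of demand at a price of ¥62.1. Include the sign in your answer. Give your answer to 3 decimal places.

At P = 62.1, Q = 773.800.
dQ/dP = −22.
ε = (dQ/dP)(P/Q) = (-22)(62.1/773.800).

-1.766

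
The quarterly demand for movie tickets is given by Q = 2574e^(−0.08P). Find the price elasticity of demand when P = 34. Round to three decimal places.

At P = 34, Q = 169.562.
dQ/dP = −0.08·2574e^(−0.08P) = −0.08Q = -13.565.
ε = (dQ/dP)(P/Q) = (-13.565)(34/169.562).
|ε| > 1, so demand is elastic at this price.

-2.720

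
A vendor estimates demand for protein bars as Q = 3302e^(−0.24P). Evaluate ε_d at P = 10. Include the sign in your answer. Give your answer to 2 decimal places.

At P = 10, Q = 299.551.
dQ/dP = −0.24·3302e^(−0.24P) = −0.24Q = -71.892.
ε = (dQ/dP)(P/Q) = (-71.892)(10/299.551).
|ε| > 1, so demand is elastic at this price.

-2.40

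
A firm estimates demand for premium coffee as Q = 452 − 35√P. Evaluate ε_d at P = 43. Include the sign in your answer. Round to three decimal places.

At P = 43, Q = 222.490.
dQ/dP = −35/(2√P) = -2.669.
ε = (dQ/dP)(P/Q) = (-2.669)(43/222.490).

-0.516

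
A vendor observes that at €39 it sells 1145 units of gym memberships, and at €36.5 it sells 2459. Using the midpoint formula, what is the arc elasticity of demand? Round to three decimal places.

ΔQ = 2459 − 1145 = 1314; ΔP = 36.5 − 39 = -2.5.
Midpoints: P̄ = 37.75, Q̄ = 1802.0.
ε = (ΔQ/ΔP)(P̄/Q̄) = (1314/-2.5)(37.75/1802.0).

-11.011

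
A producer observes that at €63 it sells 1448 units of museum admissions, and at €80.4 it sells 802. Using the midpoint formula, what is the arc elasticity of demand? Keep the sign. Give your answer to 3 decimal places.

ΔQ = 802 − 1448 = -646; ΔP = 80.4 − 63 = 17.4.
Midpoints: P̄ = 71.70, Q̄ = 1125.0.
ε = (ΔQ/ΔP)(P̄/Q̄) = (-646/17.4)(71.70/1125.0).

-2.366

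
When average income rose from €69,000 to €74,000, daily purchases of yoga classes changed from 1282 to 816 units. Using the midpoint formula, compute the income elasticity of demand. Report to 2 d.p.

ΔQ = -466, ΔI = 5000. Midpoints: Ī = 71,500, Q̄ = 1049.0.
ε_I = (ΔQ/ΔI)(Ī/Q̄) = (-466/5000)(71500/1049.0).
ε_I < 0, so the good is inferior.

-6.35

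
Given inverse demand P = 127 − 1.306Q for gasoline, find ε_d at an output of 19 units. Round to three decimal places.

At Q = 19, P = 127 − 1.306(19) = 102.19.
dP/dQ = −1.306, so dQ/dP = 1/(−1.306) = -0.766.
ε = (dQ/dP)(P/Q) = (-0.766)(102.19/19).

-4.118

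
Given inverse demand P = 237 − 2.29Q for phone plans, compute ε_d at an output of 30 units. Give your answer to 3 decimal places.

-2.450

At Q = 30, P = 237 − 2.29(30) = 168.30.
dP/dQ = −2.29, so dQ/dP = 1/(−2.29) = -0.437.
ε = (dQ/dP)(P/Q) = (-0.437)(168.30/30).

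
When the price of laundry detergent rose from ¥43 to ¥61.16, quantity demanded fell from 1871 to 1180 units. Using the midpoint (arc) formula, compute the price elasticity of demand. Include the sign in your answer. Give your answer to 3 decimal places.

ΔQ = 1180 − 1871 = -691; ΔP = 61.16 − 43 = 18.16.
Midpoints: P̄ = 52.08, Q̄ = 1525.5.
ε = (ΔQ/ΔP)(P̄/Q̄) = (-691/18.16)(52.08/1525.5).

-1.299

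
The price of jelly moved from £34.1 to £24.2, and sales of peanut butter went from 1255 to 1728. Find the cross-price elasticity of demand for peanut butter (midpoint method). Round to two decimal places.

-0.93

ΔQ_x = 1728 − 1255 = 473; ΔP_y = 24.2 − 34.1 = -9.9.
Midpoints: P̄_y = 29.15, Q̄_x = 1491.5.
ε_xy = (ΔQ_x/ΔP_y)(P̄_y/Q̄_x) = (473/-9.9)(29.15/1491.5).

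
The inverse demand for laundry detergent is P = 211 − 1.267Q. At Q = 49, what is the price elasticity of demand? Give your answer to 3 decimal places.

-2.399

At Q = 49, P = 211 − 1.267(49) = 148.92.
dP/dQ = −1.267, so dQ/dP = 1/(−1.267) = -0.789.
ε = (dQ/dP)(P/Q) = (-0.789)(148.92/49).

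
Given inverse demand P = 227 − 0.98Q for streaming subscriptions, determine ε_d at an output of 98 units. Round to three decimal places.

-1.364

At Q = 98, P = 227 − 0.98(98) = 130.96.
dP/dQ = −0.98, so dQ/dP = 1/(−0.98) = -1.020.
ε = (dQ/dP)(P/Q) = (-1.020)(130.96/98).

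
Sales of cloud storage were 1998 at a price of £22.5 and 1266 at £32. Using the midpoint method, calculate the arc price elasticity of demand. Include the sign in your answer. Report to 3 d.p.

-1.287

ΔQ = 1266 − 1998 = -732; ΔP = 32 − 22.5 = 9.5.
Midpoints: P̄ = 27.25, Q̄ = 1632.0.
ε = (ΔQ/ΔP)(P̄/Q̄) = (-732/9.5)(27.25/1632.0).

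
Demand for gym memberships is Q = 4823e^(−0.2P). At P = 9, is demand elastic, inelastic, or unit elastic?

elastic

Q = 797.237, dQ/dP = -159.447.
ε = (dQ/dP)(P/Q) ≈ -1.800.
|ε| = 1.80 > 1.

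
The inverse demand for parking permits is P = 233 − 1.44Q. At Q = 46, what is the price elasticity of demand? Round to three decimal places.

At Q = 46, P = 233 − 1.44(46) = 166.76.
dP/dQ = −1.44, so dQ/dP = 1/(−1.44) = -0.694.
ε = (dQ/dP)(P/Q) = (-0.694)(166.76/46).

-2.518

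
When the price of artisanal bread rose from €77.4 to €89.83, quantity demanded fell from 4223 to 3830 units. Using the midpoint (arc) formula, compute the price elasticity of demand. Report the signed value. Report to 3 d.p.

-0.657

ΔQ = 3830 − 4223 = -393; ΔP = 89.83 − 77.4 = 12.43.
Midpoints: P̄ = 83.62, Q̄ = 4026.5.
ε = (ΔQ/ΔP)(P̄/Q̄) = (-393/12.43)(83.62/4026.5).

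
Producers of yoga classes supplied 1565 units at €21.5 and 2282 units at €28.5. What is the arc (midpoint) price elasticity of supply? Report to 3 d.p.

ΔQ = 2282 − 1565 = 717; ΔP = 28.5 − 21.5 = 7.
Midpoints: P̄ = 25.00, Q̄ = 1923.5.
ε_s = (ΔQ/ΔP)(P̄/Q̄) = (717/7)(25.00/1923.5).

1.331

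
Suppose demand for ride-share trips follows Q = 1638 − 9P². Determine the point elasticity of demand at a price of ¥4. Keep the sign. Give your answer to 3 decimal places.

-0.193

At P = 4, Q = 1494.
dQ/dP = −18P = -72.
ε = (dQ/dP)(P/Q) = (-72)(4/1494).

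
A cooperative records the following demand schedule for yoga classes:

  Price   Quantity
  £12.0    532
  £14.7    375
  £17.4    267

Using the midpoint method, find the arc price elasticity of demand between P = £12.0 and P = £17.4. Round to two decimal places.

-1.81

At P = 12.0, Q = 532; at P = 17.4, Q = 267.
ΔQ = -265, ΔP = 5.4. Midpoints: P̄ = 14.70, Q̄ = 399.5.
ε = (ΔQ/ΔP)(P̄/Q̄) = (-265/5.4)(14.70/399.5).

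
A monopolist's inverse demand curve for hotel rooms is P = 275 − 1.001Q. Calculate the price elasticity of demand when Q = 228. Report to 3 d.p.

-0.205

At Q = 228, P = 275 − 1.001(228) = 46.77.
dP/dQ = −1.001, so dQ/dP = 1/(−1.001) = -0.999.
ε = (dQ/dP)(P/Q) = (-0.999)(46.77/228).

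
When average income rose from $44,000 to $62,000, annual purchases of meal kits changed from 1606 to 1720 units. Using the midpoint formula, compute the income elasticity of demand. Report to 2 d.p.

0.20

ΔQ = 114, ΔI = 18000. Midpoints: Ī = 53,000, Q̄ = 1663.0.
ε_I = (ΔQ/ΔI)(Ī/Q̄) = (114/18000)(53000/1663.0).
ε_I > 0, so the good is normal.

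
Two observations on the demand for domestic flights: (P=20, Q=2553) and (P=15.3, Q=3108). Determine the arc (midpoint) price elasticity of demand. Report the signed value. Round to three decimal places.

ΔQ = 3108 − 2553 = 555; ΔP = 15.3 − 20 = -4.7.
Midpoints: P̄ = 17.65, Q̄ = 2830.5.
ε = (ΔQ/ΔP)(P̄/Q̄) = (555/-4.7)(17.65/2830.5).

-0.736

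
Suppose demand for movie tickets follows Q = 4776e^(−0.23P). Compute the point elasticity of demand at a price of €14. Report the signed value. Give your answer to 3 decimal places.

-3.220

At P = 14, Q = 190.825.
dQ/dP = −0.23·4776e^(−0.23P) = −0.23Q = -43.890.
ε = (dQ/dP)(P/Q) = (-43.890)(14/190.825).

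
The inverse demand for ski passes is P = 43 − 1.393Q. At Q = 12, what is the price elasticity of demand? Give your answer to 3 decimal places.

At Q = 12, P = 43 − 1.393(12) = 26.28.
dP/dQ = −1.393, so dQ/dP = 1/(−1.393) = -0.718.
ε = (dQ/dP)(P/Q) = (-0.718)(26.28/12).

-1.572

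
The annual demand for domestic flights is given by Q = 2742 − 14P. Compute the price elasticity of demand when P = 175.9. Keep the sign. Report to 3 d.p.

-8.814

At P = 175.9, Q = 279.400.
dQ/dP = −14.
ε = (dQ/dP)(P/Q) = (-14)(175.9/279.400).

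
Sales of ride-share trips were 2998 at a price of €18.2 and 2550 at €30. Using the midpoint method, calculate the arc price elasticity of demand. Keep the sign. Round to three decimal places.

-0.330

ΔQ = 2550 − 2998 = -448; ΔP = 30 − 18.2 = 11.8.
Midpoints: P̄ = 24.10, Q̄ = 2774.0.
ε = (ΔQ/ΔP)(P̄/Q̄) = (-448/11.8)(24.10/2774.0).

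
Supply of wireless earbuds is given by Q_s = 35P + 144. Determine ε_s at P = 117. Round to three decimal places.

0.966

At P = 117, Q_s = 4239.
dQ_s/dP = 35.
ε_s = (dQ_s/dP)(P/Q_s) = (35)(117/4239).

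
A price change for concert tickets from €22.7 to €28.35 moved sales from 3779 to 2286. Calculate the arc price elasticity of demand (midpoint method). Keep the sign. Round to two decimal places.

-2.22

ΔQ = 2286 − 3779 = -1493; ΔP = 28.35 − 22.7 = 5.65.
Midpoints: P̄ = 25.52, Q̄ = 3032.5.
ε = (ΔQ/ΔP)(P̄/Q̄) = (-1493/5.65)(25.52/3032.5).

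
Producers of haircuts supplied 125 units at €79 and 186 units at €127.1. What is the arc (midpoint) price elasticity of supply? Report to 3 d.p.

ΔQ = 186 − 125 = 61; ΔP = 127.1 − 79 = 48.1.
Midpoints: P̄ = 103.05, Q̄ = 155.5.
ε_s = (ΔQ/ΔP)(P̄/Q̄) = (61/48.1)(103.05/155.5).

0.840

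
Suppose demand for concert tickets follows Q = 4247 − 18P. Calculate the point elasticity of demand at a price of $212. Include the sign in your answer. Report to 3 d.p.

At P = 212, Q = 431.
dQ/dP = −18.
ε = (dQ/dP)(P/Q) = (-18)(212/431).
|ε| > 1, so demand is elastic at this price.

-8.854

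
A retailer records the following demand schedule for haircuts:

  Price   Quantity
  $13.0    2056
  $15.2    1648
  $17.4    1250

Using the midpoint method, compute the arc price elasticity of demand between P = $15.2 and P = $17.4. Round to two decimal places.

-2.04

At P = 15.2, Q = 1648; at P = 17.4, Q = 1250.
ΔQ = -398, ΔP = 2.2. Midpoints: P̄ = 16.30, Q̄ = 1449.0.
ε = (ΔQ/ΔP)(P̄/Q̄) = (-398/2.2)(16.30/1449.0).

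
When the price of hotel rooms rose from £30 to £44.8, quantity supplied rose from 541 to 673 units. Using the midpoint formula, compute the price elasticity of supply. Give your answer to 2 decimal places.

0.55

ΔQ = 673 − 541 = 132; ΔP = 44.8 − 30 = 14.8.
Midpoints: P̄ = 37.40, Q̄ = 607.0.
ε_s = (ΔQ/ΔP)(P̄/Q̄) = (132/14.8)(37.40/607.0).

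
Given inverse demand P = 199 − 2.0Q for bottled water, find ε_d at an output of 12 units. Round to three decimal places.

At Q = 12, P = 199 − 2.0(12) = 175.00.
dP/dQ = −2.0, so dQ/dP = 1/(−2.0) = -0.500.
ε = (dQ/dP)(P/Q) = (-0.500)(175.00/12).

-7.292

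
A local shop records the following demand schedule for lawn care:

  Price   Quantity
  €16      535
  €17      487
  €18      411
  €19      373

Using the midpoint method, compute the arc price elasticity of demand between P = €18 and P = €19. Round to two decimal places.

-1.79

At P = 18, Q = 411; at P = 19, Q = 373.
ΔQ = -38, ΔP = 1. Midpoints: P̄ = 18.50, Q̄ = 392.0.
ε = (ΔQ/ΔP)(P̄/Q̄) = (-38/1)(18.50/392.0).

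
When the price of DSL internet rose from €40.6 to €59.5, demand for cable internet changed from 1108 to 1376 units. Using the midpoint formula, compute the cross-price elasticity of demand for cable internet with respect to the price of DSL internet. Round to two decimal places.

0.57

ΔQ_x = 1376 − 1108 = 268; ΔP_y = 59.5 − 40.6 = 18.9.
Midpoints: P̄_y = 50.05, Q̄_x = 1242.0.
ε_xy = (ΔQ_x/ΔP_y)(P̄_y/Q̄_x) = (268/18.9)(50.05/1242.0).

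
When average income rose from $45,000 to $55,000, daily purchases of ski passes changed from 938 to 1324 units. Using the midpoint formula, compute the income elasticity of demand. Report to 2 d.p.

1.71

ΔQ = 386, ΔI = 10000. Midpoints: Ī = 50,000, Q̄ = 1131.0.
ε_I = (ΔQ/ΔI)(Ī/Q̄) = (386/10000)(50000/1131.0).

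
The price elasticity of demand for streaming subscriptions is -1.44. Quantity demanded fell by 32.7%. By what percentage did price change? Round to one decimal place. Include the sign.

%ΔP ≈ %ΔQ / ε = (-32.7%)/(-1.44) = 22.71%.

22.7%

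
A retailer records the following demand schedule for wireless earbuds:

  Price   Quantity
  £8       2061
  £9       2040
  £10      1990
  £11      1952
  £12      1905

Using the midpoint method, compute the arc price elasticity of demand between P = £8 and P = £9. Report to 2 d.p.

At P = 8, Q = 2061; at P = 9, Q = 2040.
ΔQ = -21, ΔP = 1. Midpoints: P̄ = 8.50, Q̄ = 2050.5.
ε = (ΔQ/ΔP)(P̄/Q̄) = (-21/1)(8.50/2050.5).

-0.09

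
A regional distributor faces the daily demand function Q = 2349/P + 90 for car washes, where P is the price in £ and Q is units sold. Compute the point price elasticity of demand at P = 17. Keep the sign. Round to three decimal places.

At P = 17, Q = 228.176.
dQ/dP = −2349/P² = -8.128.
ε = (dQ/dP)(P/Q) = (-8.128)(17/228.176).

-0.606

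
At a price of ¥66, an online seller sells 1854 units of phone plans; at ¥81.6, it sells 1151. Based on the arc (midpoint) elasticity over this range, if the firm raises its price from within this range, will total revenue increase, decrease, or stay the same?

decrease

Arc ε = (-703/15.6)(73.80/1502.5) ≈ -2.213.
|ε| = 2.21 > 1, so demand is elastic. A price rise therefore reduces total revenue.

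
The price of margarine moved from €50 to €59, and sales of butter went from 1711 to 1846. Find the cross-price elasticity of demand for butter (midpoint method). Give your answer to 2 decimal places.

ΔQ_x = 1846 − 1711 = 135; ΔP_y = 59 − 50 = 9.
Midpoints: P̄_y = 54.50, Q̄_x = 1778.5.
ε_xy = (ΔQ_x/ΔP_y)(P̄_y/Q̄_x) = (135/9)(54.50/1778.5).

0.46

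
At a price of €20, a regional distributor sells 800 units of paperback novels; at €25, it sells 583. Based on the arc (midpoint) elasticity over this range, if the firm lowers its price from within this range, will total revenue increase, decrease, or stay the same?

increase

Arc ε = (-217/5)(22.50/691.5) ≈ -1.412.
|ε| = 1.41 > 1, so demand is elastic. A price cut therefore raises total revenue.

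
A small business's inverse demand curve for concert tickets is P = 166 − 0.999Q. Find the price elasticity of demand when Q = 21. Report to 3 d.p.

-6.913

At Q = 21, P = 166 − 0.999(21) = 145.02.
dP/dQ = −0.999, so dQ/dP = 1/(−0.999) = -1.001.
ε = (dQ/dP)(P/Q) = (-1.001)(145.02/21).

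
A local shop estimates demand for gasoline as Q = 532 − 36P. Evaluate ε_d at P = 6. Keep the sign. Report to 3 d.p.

-0.684

At P = 6, Q = 316.
dQ/dP = −36.
ε = (dQ/dP)(P/Q) = (-36)(6/316).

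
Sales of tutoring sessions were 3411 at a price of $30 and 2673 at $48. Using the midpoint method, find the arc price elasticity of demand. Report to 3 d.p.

ΔQ = 2673 − 3411 = -738; ΔP = 48 − 30 = 18.
Midpoints: P̄ = 39.00, Q̄ = 3042.0.
ε = (ΔQ/ΔP)(P̄/Q̄) = (-738/18)(39.00/3042.0).

-0.526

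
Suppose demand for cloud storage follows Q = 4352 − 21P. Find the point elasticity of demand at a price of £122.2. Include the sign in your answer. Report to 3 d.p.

-1.437

At P = 122.2, Q = 1785.800.
dQ/dP = −21.
ε = (dQ/dP)(P/Q) = (-21)(122.2/1785.800).
|ε| > 1, so demand is elastic at this price.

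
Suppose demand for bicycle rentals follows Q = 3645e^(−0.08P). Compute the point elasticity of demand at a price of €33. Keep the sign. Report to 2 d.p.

At P = 33, Q = 260.112.
dQ/dP = −0.08·3645e^(−0.08P) = −0.08Q = -20.809.
ε = (dQ/dP)(P/Q) = (-20.809)(33/260.112).
|ε| > 1, so demand is elastic at this price.

-2.64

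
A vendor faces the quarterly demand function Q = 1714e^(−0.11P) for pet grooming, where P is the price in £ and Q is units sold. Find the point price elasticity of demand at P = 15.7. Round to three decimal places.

At P = 15.7, Q = 304.778.
dQ/dP = −0.11·1714e^(−0.11P) = −0.11Q = -33.526.
ε = (dQ/dP)(P/Q) = (-33.526)(15.7/304.778).

-1.727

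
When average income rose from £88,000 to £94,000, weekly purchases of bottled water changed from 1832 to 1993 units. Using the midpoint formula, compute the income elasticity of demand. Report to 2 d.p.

1.28

ΔQ = 161, ΔI = 6000. Midpoints: Ī = 91,000, Q̄ = 1912.5.
ε_I = (ΔQ/ΔI)(Ī/Q̄) = (161/6000)(91000/1912.5).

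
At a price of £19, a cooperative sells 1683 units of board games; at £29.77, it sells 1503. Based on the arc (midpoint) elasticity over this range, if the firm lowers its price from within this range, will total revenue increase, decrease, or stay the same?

Arc ε = (-180/10.77)(24.38/1593.0) ≈ -0.256.
|ε| = 0.26 < 1, so demand is inelastic. A price cut therefore reduces total revenue.

decrease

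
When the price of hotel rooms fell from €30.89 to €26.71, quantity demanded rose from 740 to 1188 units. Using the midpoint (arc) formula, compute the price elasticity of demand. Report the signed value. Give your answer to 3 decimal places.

-3.202

ΔQ = 1188 − 740 = 448; ΔP = 26.71 − 30.89 = -4.18.
Midpoints: P̄ = 28.80, Q̄ = 964.0.
ε = (ΔQ/ΔP)(P̄/Q̄) = (448/-4.18)(28.80/964.0).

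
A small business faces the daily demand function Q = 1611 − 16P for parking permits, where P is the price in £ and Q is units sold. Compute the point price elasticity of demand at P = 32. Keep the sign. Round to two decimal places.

At P = 32, Q = 1099.
dQ/dP = −16.
ε = (dQ/dP)(P/Q) = (-16)(32/1099).

-0.47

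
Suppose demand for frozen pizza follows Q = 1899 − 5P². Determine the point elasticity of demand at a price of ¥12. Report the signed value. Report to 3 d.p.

-1.221

At P = 12, Q = 1179.
dQ/dP = −10P = -120.
ε = (dQ/dP)(P/Q) = (-120)(12/1179).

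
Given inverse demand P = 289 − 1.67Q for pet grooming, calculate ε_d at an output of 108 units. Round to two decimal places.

At Q = 108, P = 289 − 1.67(108) = 108.64.
dP/dQ = −1.67, so dQ/dP = 1/(−1.67) = -0.599.
ε = (dQ/dP)(P/Q) = (-0.599)(108.64/108).

-0.60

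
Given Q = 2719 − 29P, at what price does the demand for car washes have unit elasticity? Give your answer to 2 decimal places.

For linear demand Q = a − bP, ε = −bP/(a − bP). |ε| = 1 when bP = a − bP, i.e. P = a/(2b).
P = 2719/(2·29) = 2719/58 = 46.8793.

46.88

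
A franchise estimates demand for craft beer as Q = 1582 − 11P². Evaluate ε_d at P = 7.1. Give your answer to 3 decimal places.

At P = 7.1, Q = 1027.490.
dQ/dP = −22P = -156.200.
ε = (dQ/dP)(P/Q) = (-156.200)(7.1/1027.490).

-1.079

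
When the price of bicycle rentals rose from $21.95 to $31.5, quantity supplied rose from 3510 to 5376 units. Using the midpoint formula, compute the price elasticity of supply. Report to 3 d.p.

ΔQ = 5376 − 3510 = 1866; ΔP = 31.5 − 21.95 = 9.55.
Midpoints: P̄ = 26.73, Q̄ = 4443.0.
ε_s = (ΔQ/ΔP)(P̄/Q̄) = (1866/9.55)(26.73/4443.0).

1.175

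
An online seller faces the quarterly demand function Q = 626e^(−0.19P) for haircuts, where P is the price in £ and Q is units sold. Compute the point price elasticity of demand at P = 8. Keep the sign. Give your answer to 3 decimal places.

At P = 8, Q = 136.914.
dQ/dP = −0.19·626e^(−0.19P) = −0.19Q = -26.014.
ε = (dQ/dP)(P/Q) = (-26.014)(8/136.914).

-1.520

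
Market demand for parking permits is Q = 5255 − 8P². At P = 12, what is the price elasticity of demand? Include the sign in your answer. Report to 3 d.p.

-0.562

At P = 12, Q = 4103.
dQ/dP = −16P = -192.
ε = (dQ/dP)(P/Q) = (-192)(12/4103).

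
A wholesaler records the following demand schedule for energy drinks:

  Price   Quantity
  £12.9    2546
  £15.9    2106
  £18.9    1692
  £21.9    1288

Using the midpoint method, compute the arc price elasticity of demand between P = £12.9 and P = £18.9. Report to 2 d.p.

-1.07

At P = 12.9, Q = 2546; at P = 18.9, Q = 1692.
ΔQ = -854, ΔP = 6.0. Midpoints: P̄ = 15.90, Q̄ = 2119.0.
ε = (ΔQ/ΔP)(P̄/Q̄) = (-854/6.0)(15.90/2119.0).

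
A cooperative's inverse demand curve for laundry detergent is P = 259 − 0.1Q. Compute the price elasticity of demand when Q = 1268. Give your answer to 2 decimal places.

At Q = 1268, P = 259 − 0.1(1268) = 132.20.
dP/dQ = −0.1, so dQ/dP = 1/(−0.1) = -10.000.
ε = (dQ/dP)(P/Q) = (-10.000)(132.20/1268).

-1.04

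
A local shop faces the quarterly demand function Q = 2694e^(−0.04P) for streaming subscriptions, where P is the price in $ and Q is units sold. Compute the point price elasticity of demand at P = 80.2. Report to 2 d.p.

At P = 80.2, Q = 108.938.
dQ/dP = −0.04·2694e^(−0.04P) = −0.04Q = -4.358.
ε = (dQ/dP)(P/Q) = (-4.358)(80.2/108.938).

-3.21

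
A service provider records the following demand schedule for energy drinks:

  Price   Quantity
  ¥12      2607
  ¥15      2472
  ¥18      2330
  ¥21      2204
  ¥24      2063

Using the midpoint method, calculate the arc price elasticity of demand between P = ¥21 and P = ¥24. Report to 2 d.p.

-0.50

At P = 21, Q = 2204; at P = 24, Q = 2063.
ΔQ = -141, ΔP = 3. Midpoints: P̄ = 22.50, Q̄ = 2133.5.
ε = (ΔQ/ΔP)(P̄/Q̄) = (-141/3)(22.50/2133.5).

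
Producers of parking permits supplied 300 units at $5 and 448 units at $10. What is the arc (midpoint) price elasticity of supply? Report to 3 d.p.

0.594

ΔQ = 448 − 300 = 148; ΔP = 10 − 5 = 5.
Midpoints: P̄ = 7.50, Q̄ = 374.0.
ε_s = (ΔQ/ΔP)(P̄/Q̄) = (148/5)(7.50/374.0).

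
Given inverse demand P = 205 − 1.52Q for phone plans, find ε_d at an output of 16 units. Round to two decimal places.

At Q = 16, P = 205 − 1.52(16) = 180.68.
dP/dQ = −1.52, so dQ/dP = 1/(−1.52) = -0.658.
ε = (dQ/dP)(P/Q) = (-0.658)(180.68/16).

-7.43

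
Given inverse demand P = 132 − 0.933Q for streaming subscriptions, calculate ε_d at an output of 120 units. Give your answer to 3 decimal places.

-0.179

At Q = 120, P = 132 − 0.933(120) = 20.04.
dP/dQ = −0.933, so dQ/dP = 1/(−0.933) = -1.072.
ε = (dQ/dP)(P/Q) = (-1.072)(20.04/120).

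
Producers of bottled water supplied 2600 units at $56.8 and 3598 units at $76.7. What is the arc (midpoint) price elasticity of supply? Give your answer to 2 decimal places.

ΔQ = 3598 − 2600 = 998; ΔP = 76.7 − 56.8 = 19.9.
Midpoints: P̄ = 66.75, Q̄ = 3099.0.
ε_s = (ΔQ/ΔP)(P̄/Q̄) = (998/19.9)(66.75/3099.0).

1.08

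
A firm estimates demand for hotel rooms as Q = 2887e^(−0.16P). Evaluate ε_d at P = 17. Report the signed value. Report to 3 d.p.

-2.720

At P = 17, Q = 190.180.
dQ/dP = −0.16·2887e^(−0.16P) = −0.16Q = -30.429.
ε = (dQ/dP)(P/Q) = (-30.429)(17/190.180).
|ε| > 1, so demand is elastic at this price.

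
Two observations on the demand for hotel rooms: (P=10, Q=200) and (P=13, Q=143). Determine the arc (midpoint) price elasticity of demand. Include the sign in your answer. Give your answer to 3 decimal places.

-1.274

ΔQ = 143 − 200 = -57; ΔP = 13 − 10 = 3.
Midpoints: P̄ = 11.50, Q̄ = 171.5.
ε = (ΔQ/ΔP)(P̄/Q̄) = (-57/3)(11.50/171.5).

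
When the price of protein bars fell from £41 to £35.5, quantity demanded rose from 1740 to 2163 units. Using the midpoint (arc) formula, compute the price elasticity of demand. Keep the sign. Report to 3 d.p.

-1.507

ΔQ = 2163 − 1740 = 423; ΔP = 35.5 − 41 = -5.5.
Midpoints: P̄ = 38.25, Q̄ = 1951.5.
ε = (ΔQ/ΔP)(P̄/Q̄) = (423/-5.5)(38.25/1951.5).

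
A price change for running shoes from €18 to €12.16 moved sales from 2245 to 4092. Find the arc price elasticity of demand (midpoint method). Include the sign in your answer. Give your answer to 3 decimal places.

-1.505

ΔQ = 4092 − 2245 = 1847; ΔP = 12.16 − 18 = -5.84.
Midpoints: P̄ = 15.08, Q̄ = 3168.5.
ε = (ΔQ/ΔP)(P̄/Q̄) = (1847/-5.84)(15.08/3168.5).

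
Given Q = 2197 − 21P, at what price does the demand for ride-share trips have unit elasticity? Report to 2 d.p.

For linear demand Q = a − bP, ε = −bP/(a − bP). |ε| = 1 when bP = a − bP, i.e. P = a/(2b).
P = 2197/(2·21) = 2197/42 = 52.3095.

52.31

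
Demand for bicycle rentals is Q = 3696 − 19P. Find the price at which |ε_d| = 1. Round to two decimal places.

For linear demand Q = a − bP, ε = −bP/(a − bP). |ε| = 1 when bP = a − bP, i.e. P = a/(2b).
P = 3696/(2·19) = 3696/38 = 97.2632.

97.26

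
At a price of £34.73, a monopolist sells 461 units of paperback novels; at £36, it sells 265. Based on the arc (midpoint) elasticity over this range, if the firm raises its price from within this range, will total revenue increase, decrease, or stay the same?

decrease

Arc ε = (-196/1.27)(35.36/363.0) ≈ -15.036.
|ε| = 15.04 > 1, so demand is elastic. A price rise therefore reduces total revenue.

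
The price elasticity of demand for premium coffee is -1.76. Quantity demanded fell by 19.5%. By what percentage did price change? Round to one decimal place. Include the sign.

%ΔP ≈ %ΔQ / ε = (-19.5%)/(-1.76) = 11.08%.

11.1%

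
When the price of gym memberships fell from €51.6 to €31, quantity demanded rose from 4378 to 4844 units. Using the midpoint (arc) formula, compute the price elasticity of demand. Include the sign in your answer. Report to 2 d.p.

ΔQ = 4844 − 4378 = 466; ΔP = 31 − 51.6 = -20.6.
Midpoints: P̄ = 41.30, Q̄ = 4611.0.
ε = (ΔQ/ΔP)(P̄/Q̄) = (466/-20.6)(41.30/4611.0).

-0.20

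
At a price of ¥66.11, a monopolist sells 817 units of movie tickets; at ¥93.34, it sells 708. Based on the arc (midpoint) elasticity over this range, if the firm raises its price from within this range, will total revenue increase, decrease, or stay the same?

Arc ε = (-109/27.23)(79.72/762.5) ≈ -0.419.
|ε| = 0.42 < 1, so demand is inelastic. A price rise therefore raises total revenue.

increase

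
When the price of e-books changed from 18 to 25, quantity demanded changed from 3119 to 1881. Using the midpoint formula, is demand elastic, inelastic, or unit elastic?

Arc ε ≈ -1.521.
|ε| = 1.52 > 1.

elastic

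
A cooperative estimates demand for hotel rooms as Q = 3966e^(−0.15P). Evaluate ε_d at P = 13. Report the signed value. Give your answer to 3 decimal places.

At P = 13, Q = 564.259.
dQ/dP = −0.15·3966e^(−0.15P) = −0.15Q = -84.639.
ε = (dQ/dP)(P/Q) = (-84.639)(13/564.259).
|ε| > 1, so demand is elastic at this price.

-1.950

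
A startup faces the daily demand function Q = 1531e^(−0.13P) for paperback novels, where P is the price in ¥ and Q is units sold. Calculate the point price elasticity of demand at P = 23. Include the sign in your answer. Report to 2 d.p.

-2.99

At P = 23, Q = 76.990.
dQ/dP = −0.13·1531e^(−0.13P) = −0.13Q = -10.009.
ε = (dQ/dP)(P/Q) = (-10.009)(23/76.990).
|ε| > 1, so demand is elastic at this price.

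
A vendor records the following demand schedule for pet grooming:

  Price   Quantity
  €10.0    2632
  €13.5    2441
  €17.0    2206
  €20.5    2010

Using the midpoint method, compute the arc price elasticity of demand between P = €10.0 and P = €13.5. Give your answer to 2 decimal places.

-0.25

At P = 10.0, Q = 2632; at P = 13.5, Q = 2441.
ΔQ = -191, ΔP = 3.5. Midpoints: P̄ = 11.75, Q̄ = 2536.5.
ε = (ΔQ/ΔP)(P̄/Q̄) = (-191/3.5)(11.75/2536.5).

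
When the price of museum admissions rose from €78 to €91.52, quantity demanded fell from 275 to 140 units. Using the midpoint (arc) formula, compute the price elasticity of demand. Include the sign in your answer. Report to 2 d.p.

ΔQ = 140 − 275 = -135; ΔP = 91.52 − 78 = 13.52.
Midpoints: P̄ = 84.76, Q̄ = 207.5.
ε = (ΔQ/ΔP)(P̄/Q̄) = (-135/13.52)(84.76/207.5).

-4.08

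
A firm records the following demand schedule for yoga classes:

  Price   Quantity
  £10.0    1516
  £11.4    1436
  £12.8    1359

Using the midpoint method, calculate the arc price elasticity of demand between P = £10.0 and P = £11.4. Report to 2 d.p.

-0.41

At P = 10.0, Q = 1516; at P = 11.4, Q = 1436.
ΔQ = -80, ΔP = 1.4. Midpoints: P̄ = 10.70, Q̄ = 1476.0.
ε = (ΔQ/ΔP)(P̄/Q̄) = (-80/1.4)(10.70/1476.0).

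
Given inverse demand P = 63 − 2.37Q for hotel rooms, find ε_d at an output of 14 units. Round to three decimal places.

At Q = 14, P = 63 − 2.37(14) = 29.82.
dP/dQ = −2.37, so dQ/dP = 1/(−2.37) = -0.422.
ε = (dQ/dP)(P/Q) = (-0.422)(29.82/14).

-0.899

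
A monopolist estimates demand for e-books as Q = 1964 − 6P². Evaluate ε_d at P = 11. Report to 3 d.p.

-1.173

At P = 11, Q = 1238.
dQ/dP = −12P = -132.
ε = (dQ/dP)(P/Q) = (-132)(11/1238).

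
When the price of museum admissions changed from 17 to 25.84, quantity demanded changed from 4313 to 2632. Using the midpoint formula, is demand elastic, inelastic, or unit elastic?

elastic

Arc ε ≈ -1.173.
|ε| = 1.17 > 1.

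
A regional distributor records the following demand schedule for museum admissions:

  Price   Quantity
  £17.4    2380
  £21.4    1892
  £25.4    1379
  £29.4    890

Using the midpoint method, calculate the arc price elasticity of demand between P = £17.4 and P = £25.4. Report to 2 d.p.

At P = 17.4, Q = 2380; at P = 25.4, Q = 1379.
ΔQ = -1001, ΔP = 8.0. Midpoints: P̄ = 21.40, Q̄ = 1879.5.
ε = (ΔQ/ΔP)(P̄/Q̄) = (-1001/8.0)(21.40/1879.5).

-1.42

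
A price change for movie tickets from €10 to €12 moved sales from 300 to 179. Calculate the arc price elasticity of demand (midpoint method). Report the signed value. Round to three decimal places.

ΔQ = 179 − 300 = -121; ΔP = 12 − 10 = 2.
Midpoints: P̄ = 11.00, Q̄ = 239.5.
ε = (ΔQ/ΔP)(P̄/Q̄) = (-121/2)(11.00/239.5).

-2.779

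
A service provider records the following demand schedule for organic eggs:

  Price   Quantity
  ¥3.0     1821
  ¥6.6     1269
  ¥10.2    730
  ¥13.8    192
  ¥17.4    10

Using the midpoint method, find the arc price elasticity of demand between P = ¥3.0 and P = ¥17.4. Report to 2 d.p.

At P = 3.0, Q = 1821; at P = 17.4, Q = 10.
ΔQ = -1811, ΔP = 14.4. Midpoints: P̄ = 10.20, Q̄ = 915.5.
ε = (ΔQ/ΔP)(P̄/Q̄) = (-1811/14.4)(10.20/915.5).

-1.40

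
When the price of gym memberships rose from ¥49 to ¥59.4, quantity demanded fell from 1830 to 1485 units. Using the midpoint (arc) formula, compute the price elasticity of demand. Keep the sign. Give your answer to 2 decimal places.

-1.08

ΔQ = 1485 − 1830 = -345; ΔP = 59.4 − 49 = 10.4.
Midpoints: P̄ = 54.20, Q̄ = 1657.5.
ε = (ΔQ/ΔP)(P̄/Q̄) = (-345/10.4)(54.20/1657.5).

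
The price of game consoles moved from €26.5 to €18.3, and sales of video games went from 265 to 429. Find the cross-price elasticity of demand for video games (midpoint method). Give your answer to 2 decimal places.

-1.29

ΔQ_x = 429 − 265 = 164; ΔP_y = 18.3 − 26.5 = -8.2.
Midpoints: P̄_y = 22.40, Q̄_x = 347.0.
ε_xy = (ΔQ_x/ΔP_y)(P̄_y/Q̄_x) = (164/-8.2)(22.40/347.0).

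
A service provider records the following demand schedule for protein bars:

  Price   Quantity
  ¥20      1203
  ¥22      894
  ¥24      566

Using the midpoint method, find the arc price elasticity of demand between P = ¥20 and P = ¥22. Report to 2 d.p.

At P = 20, Q = 1203; at P = 22, Q = 894.
ΔQ = -309, ΔP = 2. Midpoints: P̄ = 21.00, Q̄ = 1048.5.
ε = (ΔQ/ΔP)(P̄/Q̄) = (-309/2)(21.00/1048.5).

-3.09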